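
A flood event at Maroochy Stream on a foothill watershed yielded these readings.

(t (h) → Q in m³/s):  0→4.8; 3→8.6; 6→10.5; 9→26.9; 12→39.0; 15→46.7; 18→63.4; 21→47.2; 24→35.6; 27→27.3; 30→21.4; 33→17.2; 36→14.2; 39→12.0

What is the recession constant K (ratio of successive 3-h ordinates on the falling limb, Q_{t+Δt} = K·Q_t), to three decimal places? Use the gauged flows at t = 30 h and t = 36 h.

K ≈ 0.815

Using the recession-limb readings at t = 30 h and t = 36 h: Q falls from 21.4 to 14.2 m³/s over 2 intervals.
K = (Q₂/Q₁)^(1/2) = (14.2/21.4)^(1/2) = 0.815.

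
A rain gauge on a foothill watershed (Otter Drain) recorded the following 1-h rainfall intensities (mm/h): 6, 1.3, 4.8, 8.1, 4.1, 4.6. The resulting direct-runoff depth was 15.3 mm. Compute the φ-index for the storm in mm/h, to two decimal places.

φ ≈ 2.46 mm/h

Only the 5 blocks with intensity above φ contribute runoff: 6, 4.8, 8.1, 4.1, 4.6 mm/h.
Σ(I−φ)·Δt = d  ⇒  (6+4.8+8.1+4.1+4.6 − 5φ)·1 = 15.3
φ = (27.60 − 15.3/1) / 5 = 2.46 mm/h.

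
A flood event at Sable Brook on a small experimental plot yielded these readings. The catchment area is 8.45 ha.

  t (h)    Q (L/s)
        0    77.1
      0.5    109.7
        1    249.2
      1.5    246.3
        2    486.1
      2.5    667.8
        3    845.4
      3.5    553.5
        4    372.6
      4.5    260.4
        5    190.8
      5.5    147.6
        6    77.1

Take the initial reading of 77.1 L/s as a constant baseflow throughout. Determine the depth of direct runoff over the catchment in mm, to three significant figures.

Direct runoff: 0.0, 32.6, 172.1, 169.2, 409.0, 590.7, 768.3, 476.4, 295.5, 183.3, 113.7, 70.5, 0.0 L/s; ΣQ_DR = 3281 L/s.
V = ΣQ_DR · Δt = 3281 × 1800 s = 5.906 × 10^6 L.
Over A = 8.45 ha, depth = V / A = 69.9 mm.

d ≈ 69.9 mm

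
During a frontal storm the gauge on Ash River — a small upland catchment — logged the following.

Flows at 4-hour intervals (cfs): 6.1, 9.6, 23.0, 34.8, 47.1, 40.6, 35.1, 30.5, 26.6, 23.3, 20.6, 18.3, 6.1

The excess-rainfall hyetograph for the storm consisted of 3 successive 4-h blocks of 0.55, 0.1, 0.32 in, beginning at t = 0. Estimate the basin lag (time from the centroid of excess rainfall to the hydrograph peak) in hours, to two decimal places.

t_L ≈ 10.95 h

Centroid of excess rainfall: t_c = Σ P_i·t̄_i / ΣP_i = 5.0515 h (block centres at 2, 6, 10 h).
Hydrograph peak occurs at t = 16 h, so basin lag t_L = 16 − 5.0515 = 10.95 h.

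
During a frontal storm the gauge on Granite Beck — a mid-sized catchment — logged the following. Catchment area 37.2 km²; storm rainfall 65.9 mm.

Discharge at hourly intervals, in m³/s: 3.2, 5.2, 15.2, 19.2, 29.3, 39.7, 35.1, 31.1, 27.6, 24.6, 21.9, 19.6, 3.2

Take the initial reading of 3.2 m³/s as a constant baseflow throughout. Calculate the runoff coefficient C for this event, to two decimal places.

C ≈ 0.34

ΣQ_DR = 233.3 m³/s; V = ΣQ_DR·Δt = 8.399 × 10^5 m³.
Runoff depth d = V / A = 22.58 mm.
C = d / P = 22.58 / 65.9 = 0.34.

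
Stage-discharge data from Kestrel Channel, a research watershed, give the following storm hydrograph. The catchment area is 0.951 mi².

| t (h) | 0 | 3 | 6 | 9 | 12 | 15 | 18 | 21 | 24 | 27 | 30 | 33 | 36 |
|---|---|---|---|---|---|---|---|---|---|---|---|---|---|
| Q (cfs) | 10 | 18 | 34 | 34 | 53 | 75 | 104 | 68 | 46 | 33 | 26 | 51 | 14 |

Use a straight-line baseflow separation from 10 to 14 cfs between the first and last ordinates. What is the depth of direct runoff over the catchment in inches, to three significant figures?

d ≈ 2.00 in

Direct runoff: 0.00, 7.67, 23.33, 23.00, 41.67, 63.33, 92.00, 55.67, 33.33, 20.00, 12.67, 37.33, 0.00 cfs; ΣQ_DR = 410.0 cfs.
V = ΣQ_DR · Δt = 410.0 × 10800 s = 4.428 × 10^6 ft³.
Over A = 0.951 mi², depth = V / A = 2.00 in.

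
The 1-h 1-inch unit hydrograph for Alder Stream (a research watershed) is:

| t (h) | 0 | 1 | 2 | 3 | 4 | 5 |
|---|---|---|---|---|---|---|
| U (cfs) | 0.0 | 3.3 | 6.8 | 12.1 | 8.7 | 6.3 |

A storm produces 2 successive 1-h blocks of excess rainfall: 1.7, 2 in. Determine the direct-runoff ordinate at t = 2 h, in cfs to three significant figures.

By discrete convolution, Q_j = Σ (P_i / 1 in) · U_{j−i}.
At t = 2 h (j=2): Q = (1.7/1)·6.8 + (2/1)·3.3 = 18.2 cfs.

Q ≈ 18.2 cfs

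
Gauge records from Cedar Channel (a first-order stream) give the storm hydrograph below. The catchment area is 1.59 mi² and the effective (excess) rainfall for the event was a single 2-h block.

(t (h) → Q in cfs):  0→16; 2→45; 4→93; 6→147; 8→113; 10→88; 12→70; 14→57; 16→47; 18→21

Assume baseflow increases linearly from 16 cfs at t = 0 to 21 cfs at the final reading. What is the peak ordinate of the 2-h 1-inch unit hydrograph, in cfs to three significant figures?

U_p ≈ 130 cfs

Direct runoff: 0.00, 28.44, 75.89, 129.33, 94.78, 69.22, 50.67, 37.11, 26.56, 0.00 cfs; ΣQ_DR = 512.0 cfs, peak = 129.33 cfs.
Runoff depth d = ΣQ_DR·Δt / A = 512.0 × 7200 / (1.59 mi²) = 0.9980 in.
The 1-inch UH is the DRH scaled by (1 in)/d, so U_p = 129.33 × 1/0.9980 = 130 cfs.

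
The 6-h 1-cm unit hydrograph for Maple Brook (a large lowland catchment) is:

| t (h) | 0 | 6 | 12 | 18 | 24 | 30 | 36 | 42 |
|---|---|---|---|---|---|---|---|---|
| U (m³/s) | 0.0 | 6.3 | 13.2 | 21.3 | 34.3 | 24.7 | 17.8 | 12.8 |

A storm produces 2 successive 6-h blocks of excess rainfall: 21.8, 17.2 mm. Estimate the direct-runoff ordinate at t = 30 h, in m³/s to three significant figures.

By discrete convolution, Q_j = Σ (P_i / 10 mm) · U_{j−i}.
At t = 30 h (j=5): Q = (21.8/10)·24.7 + (17.2/10)·34.3 = 113 m³/s.

Q ≈ 113 m³/s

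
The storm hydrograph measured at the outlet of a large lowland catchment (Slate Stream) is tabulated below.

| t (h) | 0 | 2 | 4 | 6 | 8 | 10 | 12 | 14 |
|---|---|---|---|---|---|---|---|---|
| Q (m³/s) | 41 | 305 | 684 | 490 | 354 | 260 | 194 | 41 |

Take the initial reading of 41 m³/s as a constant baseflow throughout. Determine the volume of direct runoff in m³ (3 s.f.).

Direct-runoff ordinates (Q − Q_b): 0.0, 264.0, 643.0, 449.0, 313.0, 219.0, 153.0, 0.0 m³/s.
ΣQ_DR = 2041 m³/s.
With Δt = 2 h = 7200 s, V = ΣQ_DR · Δt = 2041 × 7200 = 1.47 × 10^7 m³.

V ≈ 1.47 × 10^7 m³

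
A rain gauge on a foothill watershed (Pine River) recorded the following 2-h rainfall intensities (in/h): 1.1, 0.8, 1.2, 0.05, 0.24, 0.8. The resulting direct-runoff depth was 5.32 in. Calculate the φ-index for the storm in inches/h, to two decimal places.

φ ≈ 0.31 in/h

Only the 4 blocks with intensity above φ contribute runoff: 1.1, 0.8, 1.2, 0.8 in/h.
Σ(I−φ)·Δt = d  ⇒  (1.1+0.8+1.2+0.8 − 4φ)·2 = 5.32
φ = (3.900 − 5.32/2) / 4 = 0.31 in/h.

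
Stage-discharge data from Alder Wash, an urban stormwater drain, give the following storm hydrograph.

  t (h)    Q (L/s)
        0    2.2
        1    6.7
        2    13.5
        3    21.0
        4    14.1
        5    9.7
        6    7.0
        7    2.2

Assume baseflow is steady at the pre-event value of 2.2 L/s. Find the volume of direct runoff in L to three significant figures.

V ≈ 2.12 × 10^5 L

Direct-runoff ordinates (Q − Q_b): 0.0, 4.5, 11.3, 18.8, 11.9, 7.5, 4.8, 0.0 L/s.
ΣQ_DR = 58.80 L/s.
With Δt = 1 h = 3600 s, V = ΣQ_DR · Δt = 58.80 × 3600 = 2.12 × 10^5 L.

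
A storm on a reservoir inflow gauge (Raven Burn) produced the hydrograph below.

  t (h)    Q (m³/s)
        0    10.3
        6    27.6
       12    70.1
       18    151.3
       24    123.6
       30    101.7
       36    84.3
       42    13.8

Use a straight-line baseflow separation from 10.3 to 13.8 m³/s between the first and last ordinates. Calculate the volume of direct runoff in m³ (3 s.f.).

Direct-runoff ordinates (Q − Q_b): 0.00, 16.80, 58.80, 139.50, 111.30, 88.90, 71.00, 0.00 m³/s.
ΣQ_DR = 486.3 m³/s.
With Δt = 6 h = 21600 s, V = ΣQ_DR · Δt = 486.3 × 21600 = 1.05 × 10^7 m³.

V ≈ 1.05 × 10^7 m³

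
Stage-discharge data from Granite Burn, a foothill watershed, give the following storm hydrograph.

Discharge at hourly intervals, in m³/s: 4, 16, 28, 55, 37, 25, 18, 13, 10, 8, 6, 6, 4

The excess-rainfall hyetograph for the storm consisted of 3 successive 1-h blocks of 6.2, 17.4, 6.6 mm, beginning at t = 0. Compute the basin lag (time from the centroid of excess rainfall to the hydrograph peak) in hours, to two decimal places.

Centroid of excess rainfall: t_c = Σ P_i·t̄_i / ΣP_i = 1.5132 h (block centres at 0.5, 1.5, 2.5 h).
Hydrograph peak occurs at t = 3 h, so basin lag t_L = 3 − 1.5132 = 1.49 h.

t_L ≈ 1.49 h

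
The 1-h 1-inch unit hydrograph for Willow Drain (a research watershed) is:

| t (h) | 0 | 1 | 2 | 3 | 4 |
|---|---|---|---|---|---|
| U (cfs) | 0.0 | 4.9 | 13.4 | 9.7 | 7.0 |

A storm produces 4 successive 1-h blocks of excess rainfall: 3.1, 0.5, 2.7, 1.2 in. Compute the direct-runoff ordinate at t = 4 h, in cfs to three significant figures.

By discrete convolution, Q_j = Σ (P_i / 1 in) · U_{j−i}.
At t = 4 h (j=4): Q = (3.1/1)·7.0 + (0.5/1)·9.7 + (2.7/1)·13.4 + (1.2/1)·4.9 = 68.6 cfs.

Q ≈ 68.6 cfs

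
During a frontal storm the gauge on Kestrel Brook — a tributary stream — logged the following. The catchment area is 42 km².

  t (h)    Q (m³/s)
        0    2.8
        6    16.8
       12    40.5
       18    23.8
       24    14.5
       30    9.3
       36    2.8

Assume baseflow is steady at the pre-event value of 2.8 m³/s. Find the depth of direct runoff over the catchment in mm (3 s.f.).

d ≈ 46.7 mm

Direct runoff: 0.0, 14.0, 37.7, 21.0, 11.7, 6.5, 0.0 m³/s; ΣQ_DR = 90.90 m³/s.
V = ΣQ_DR · Δt = 90.90 × 21600 s = 1.963 × 10^6 m³.
Over A = 42 km², depth = V / A = 46.7 mm.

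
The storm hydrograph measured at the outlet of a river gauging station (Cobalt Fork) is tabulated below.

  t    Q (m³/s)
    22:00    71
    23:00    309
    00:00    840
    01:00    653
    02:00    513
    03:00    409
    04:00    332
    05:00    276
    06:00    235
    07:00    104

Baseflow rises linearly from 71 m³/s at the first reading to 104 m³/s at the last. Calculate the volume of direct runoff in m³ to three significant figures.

Direct-runoff ordinates (Q − Q_b): 0.00, 234.33, 761.67, 571.00, 427.33, 319.67, 239.00, 179.33, 134.67, 0.00 m³/s.
ΣQ_DR = 2867 m³/s.
With Δt = 1 h = 3600 s, V = ΣQ_DR · Δt = 2867 × 3600 = 1.03 × 10^7 m³.

V ≈ 1.03 × 10^7 m³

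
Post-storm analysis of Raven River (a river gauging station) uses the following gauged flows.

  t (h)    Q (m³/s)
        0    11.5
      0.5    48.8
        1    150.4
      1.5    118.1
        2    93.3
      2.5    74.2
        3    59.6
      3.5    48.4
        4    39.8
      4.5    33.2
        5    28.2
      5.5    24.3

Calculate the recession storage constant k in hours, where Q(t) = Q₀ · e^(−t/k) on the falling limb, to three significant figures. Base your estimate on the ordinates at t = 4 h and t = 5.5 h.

k ≈ 3.04 h

On the falling limb, Q drops from 39.8 to 24.3 m³/s between t = 4 h and t = 5.5 h (Δt = 1.5 h).
k = −Δt / ln(Q₂/Q₁) = −1.5 / ln(24.3/39.8) = 3.04 h.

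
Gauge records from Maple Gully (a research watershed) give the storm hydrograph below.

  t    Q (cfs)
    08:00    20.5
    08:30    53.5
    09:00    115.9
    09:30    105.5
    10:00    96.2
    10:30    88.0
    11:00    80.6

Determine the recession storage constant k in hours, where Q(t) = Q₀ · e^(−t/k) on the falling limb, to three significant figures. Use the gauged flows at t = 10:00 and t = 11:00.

On the falling limb, Q drops from 96.2 to 80.6 cfs between t = 10:00 and t = 11:00 (Δt = 1 h).
k = −Δt / ln(Q₂/Q₁) = −1 / ln(80.6/96.2) = 5.65 h.

k ≈ 5.65 h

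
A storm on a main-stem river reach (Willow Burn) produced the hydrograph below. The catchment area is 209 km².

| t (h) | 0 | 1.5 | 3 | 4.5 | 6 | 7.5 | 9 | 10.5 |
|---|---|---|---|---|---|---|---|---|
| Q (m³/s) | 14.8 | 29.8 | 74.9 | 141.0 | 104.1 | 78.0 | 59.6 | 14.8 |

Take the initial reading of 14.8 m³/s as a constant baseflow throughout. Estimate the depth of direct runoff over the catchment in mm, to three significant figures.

d ≈ 10.3 mm

Direct runoff: 0.0, 15.0, 60.1, 126.2, 89.3, 63.2, 44.8, 0.0 m³/s; ΣQ_DR = 398.6 m³/s.
V = ΣQ_DR · Δt = 398.6 × 5400 s = 2.152 × 10^6 m³.
Over A = 209 km², depth = V / A = 10.3 mm.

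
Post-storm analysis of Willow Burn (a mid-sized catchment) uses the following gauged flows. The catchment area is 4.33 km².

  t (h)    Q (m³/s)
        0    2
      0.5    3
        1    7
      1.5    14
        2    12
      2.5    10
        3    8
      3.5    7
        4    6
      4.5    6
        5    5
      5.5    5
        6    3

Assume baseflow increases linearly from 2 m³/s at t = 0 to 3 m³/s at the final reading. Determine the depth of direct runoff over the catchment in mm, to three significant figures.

Direct runoff: 0.00, 0.92, 4.83, 11.75, 9.67, 7.58, 5.50, 4.42, 3.33, 3.25, 2.17, 2.08, 0.00 m³/s; ΣQ_DR = 55.50 m³/s.
V = ΣQ_DR · Δt = 55.50 × 1800 s = 99900 m³.
Over A = 4.33 km², depth = V / A = 23.1 mm.

d ≈ 23.1 mm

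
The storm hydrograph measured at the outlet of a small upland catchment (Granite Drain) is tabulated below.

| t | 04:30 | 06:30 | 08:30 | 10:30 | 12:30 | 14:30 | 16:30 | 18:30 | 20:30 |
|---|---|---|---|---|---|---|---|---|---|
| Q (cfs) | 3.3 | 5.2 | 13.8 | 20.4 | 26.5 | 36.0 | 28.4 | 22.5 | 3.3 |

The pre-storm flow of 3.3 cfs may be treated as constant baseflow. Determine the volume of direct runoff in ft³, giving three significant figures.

V ≈ 9.34 × 10^5 ft³

Direct-runoff ordinates (Q − Q_b): 0.0, 1.9, 10.5, 17.1, 23.2, 32.7, 25.1, 19.2, 0.0 cfs.
ΣQ_DR = 129.7 cfs.
With Δt = 2 h = 7200 s, V = ΣQ_DR · Δt = 129.7 × 7200 = 9.34 × 10^5 ft³.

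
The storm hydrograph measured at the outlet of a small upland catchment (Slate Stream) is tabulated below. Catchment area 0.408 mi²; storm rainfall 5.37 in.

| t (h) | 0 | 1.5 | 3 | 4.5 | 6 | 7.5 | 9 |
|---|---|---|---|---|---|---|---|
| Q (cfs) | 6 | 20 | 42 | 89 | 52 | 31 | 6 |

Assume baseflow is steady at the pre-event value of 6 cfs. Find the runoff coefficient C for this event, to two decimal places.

C ≈ 0.22

ΣQ_DR = 204.0 cfs; V = ΣQ_DR·Δt = 1.102 × 10^6 ft³.
Runoff depth d = V / A = 1.162 in.
C = d / P = 1.162 / 5.37 = 0.22.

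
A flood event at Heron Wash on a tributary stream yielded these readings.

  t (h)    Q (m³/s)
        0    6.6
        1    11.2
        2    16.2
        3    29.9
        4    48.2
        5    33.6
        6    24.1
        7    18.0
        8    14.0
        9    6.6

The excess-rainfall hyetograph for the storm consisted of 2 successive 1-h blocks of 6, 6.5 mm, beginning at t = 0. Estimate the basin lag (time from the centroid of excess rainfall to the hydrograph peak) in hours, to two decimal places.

t_L ≈ 2.98 h

Centroid of excess rainfall: t_c = Σ P_i·t̄_i / ΣP_i = 1.0200 h (block centres at 0.5, 1.5 h).
Hydrograph peak occurs at t = 4 h, so basin lag t_L = 4 − 1.0200 = 2.98 h.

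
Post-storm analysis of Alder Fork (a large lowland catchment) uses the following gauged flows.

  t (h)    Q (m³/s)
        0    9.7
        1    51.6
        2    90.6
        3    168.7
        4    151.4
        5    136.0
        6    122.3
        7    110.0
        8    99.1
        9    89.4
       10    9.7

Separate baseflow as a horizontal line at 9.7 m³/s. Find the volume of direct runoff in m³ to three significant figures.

Direct-runoff ordinates (Q − Q_b): 0.0, 41.9, 80.9, 159.0, 141.7, 126.3, 112.6, 100.3, 89.4, 79.7, 0.0 m³/s.
ΣQ_DR = 931.8 m³/s.
With Δt = 1 h = 3600 s, V = ΣQ_DR · Δt = 931.8 × 3600 = 3.35 × 10^6 m³.

V ≈ 3.35 × 10^6 m³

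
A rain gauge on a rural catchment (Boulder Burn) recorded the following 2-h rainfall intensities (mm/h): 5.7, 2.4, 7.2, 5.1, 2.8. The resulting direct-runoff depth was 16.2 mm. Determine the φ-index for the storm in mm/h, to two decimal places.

Only the 3 blocks with intensity above φ contribute runoff: 5.7, 7.2, 5.1 mm/h.
Σ(I−φ)·Δt = d  ⇒  (5.7+7.2+5.1 − 3φ)·2 = 16.2
φ = (18.00 − 16.2/2) / 3 = 3.30 mm/h.

φ ≈ 3.30 mm/h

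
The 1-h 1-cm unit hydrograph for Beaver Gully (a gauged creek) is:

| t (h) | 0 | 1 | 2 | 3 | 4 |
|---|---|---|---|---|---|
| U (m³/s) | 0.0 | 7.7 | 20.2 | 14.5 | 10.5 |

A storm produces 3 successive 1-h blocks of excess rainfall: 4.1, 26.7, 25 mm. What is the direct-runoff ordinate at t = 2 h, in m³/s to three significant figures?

By discrete convolution, Q_j = Σ (P_i / 10 mm) · U_{j−i}.
At t = 2 h (j=2): Q = (4.1/10)·20.2 + (26.7/10)·7.7 + (25/10)·0.0 = 28.8 m³/s.

Q ≈ 28.8 m³/s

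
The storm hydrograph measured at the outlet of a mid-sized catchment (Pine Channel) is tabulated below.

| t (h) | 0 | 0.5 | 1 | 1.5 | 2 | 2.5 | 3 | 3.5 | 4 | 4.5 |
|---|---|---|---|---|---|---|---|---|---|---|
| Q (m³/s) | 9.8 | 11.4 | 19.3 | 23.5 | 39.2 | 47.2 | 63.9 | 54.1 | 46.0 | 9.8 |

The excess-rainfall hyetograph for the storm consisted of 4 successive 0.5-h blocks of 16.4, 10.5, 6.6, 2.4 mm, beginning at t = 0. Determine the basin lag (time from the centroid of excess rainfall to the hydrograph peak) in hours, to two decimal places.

Centroid of excess rainfall: t_c = Σ P_i·t̄_i / ΣP_i = 0.6804 h (block centres at 0.25, 0.75, 1.25, 1.75 h).
Hydrograph peak occurs at t = 3 h, so basin lag t_L = 3 − 0.6804 = 2.32 h.

t_L ≈ 2.32 h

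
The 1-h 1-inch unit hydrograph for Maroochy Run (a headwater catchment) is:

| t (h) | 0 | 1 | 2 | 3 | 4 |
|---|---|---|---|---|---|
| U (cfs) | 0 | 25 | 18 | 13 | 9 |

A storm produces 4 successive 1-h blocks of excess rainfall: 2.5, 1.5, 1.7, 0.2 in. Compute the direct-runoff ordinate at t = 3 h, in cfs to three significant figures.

By discrete convolution, Q_j = Σ (P_i / 1 in) · U_{j−i}.
At t = 3 h (j=3): Q = (2.5/1)·13 + (1.5/1)·18 + (1.7/1)·25 + (0.2/1)·0 = 102 cfs.

Q ≈ 102 cfs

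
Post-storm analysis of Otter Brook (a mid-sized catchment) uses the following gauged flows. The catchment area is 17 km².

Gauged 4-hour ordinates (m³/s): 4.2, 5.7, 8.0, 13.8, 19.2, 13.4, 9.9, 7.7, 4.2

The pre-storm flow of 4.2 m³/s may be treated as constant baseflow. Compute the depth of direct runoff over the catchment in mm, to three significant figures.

d ≈ 40.9 mm

Direct runoff: 0.0, 1.5, 3.8, 9.6, 15.0, 9.2, 5.7, 3.5, 0.0 m³/s; ΣQ_DR = 48.30 m³/s.
V = ΣQ_DR · Δt = 48.30 × 14400 s = 6.955 × 10^5 m³.
Over A = 17 km², depth = V / A = 40.9 mm.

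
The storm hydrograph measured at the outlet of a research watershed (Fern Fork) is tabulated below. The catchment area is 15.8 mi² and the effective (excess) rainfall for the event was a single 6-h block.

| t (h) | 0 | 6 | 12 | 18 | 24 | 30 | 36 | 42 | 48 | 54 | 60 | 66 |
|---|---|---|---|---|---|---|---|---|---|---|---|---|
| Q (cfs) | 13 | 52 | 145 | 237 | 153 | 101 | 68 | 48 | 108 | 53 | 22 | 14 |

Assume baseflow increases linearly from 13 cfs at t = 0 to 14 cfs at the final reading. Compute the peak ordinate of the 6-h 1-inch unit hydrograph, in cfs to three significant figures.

Direct runoff: 0.00, 38.91, 131.82, 223.73, 139.64, 87.55, 54.45, 34.36, 94.27, 39.18, 8.09, 0.00 cfs; ΣQ_DR = 852.0 cfs, peak = 223.73 cfs.
Runoff depth d = ΣQ_DR·Δt / A = 852.0 × 21600 / (15.8 mi²) = 0.5014 in.
The 1-inch UH is the DRH scaled by (1 in)/d, so U_p = 223.73 × 1/0.5014 = 446 cfs.

U_p ≈ 446 cfs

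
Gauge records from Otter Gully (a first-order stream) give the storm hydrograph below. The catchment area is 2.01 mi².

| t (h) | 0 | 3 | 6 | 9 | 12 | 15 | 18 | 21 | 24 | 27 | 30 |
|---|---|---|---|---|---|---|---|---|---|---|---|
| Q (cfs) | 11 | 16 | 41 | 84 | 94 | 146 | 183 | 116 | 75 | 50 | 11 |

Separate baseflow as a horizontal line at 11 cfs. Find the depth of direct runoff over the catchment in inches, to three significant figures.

Direct runoff: 0.0, 5.0, 30.0, 73.0, 83.0, 135.0, 172.0, 105.0, 64.0, 39.0, 0.0 cfs; ΣQ_DR = 706.0 cfs.
V = ΣQ_DR · Δt = 706.0 × 10800 s = 7.625 × 10^6 ft³.
Over A = 2.01 mi², depth = V / A = 1.63 in.

d ≈ 1.63 in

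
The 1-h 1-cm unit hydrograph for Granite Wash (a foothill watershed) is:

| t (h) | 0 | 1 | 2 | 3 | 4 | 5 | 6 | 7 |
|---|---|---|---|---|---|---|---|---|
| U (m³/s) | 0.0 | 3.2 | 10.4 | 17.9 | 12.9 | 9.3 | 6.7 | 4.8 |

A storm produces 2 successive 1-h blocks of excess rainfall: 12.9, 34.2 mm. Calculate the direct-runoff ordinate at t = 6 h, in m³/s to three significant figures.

By discrete convolution, Q_j = Σ (P_i / 10 mm) · U_{j−i}.
At t = 6 h (j=6): Q = (12.9/10)·6.7 + (34.2/10)·9.3 = 40.4 m³/s.

Q ≈ 40.4 m³/s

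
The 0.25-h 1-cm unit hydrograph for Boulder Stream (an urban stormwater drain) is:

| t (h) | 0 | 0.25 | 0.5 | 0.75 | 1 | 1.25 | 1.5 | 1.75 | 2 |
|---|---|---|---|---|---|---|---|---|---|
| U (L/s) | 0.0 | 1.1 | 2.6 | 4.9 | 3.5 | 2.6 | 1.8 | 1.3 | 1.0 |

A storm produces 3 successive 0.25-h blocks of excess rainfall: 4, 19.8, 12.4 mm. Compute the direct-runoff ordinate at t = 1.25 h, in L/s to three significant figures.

Q ≈ 14.0 L/s

By discrete convolution, Q_j = Σ (P_i / 10 mm) · U_{j−i}.
At t = 1.25 h (j=5): Q = (4/10)·2.6 + (19.8/10)·3.5 + (12.4/10)·4.9 = 14.0 L/s.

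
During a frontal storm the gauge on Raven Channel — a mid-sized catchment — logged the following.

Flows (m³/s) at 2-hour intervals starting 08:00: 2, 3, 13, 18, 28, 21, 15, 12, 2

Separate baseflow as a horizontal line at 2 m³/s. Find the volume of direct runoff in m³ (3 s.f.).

Direct-runoff ordinates (Q − Q_b): 0.0, 1.0, 11.0, 16.0, 26.0, 19.0, 13.0, 10.0, 0.0 m³/s.
ΣQ_DR = 96.00 m³/s.
With Δt = 2 h = 7200 s, V = ΣQ_DR · Δt = 96.00 × 7200 = 6.91 × 10^5 m³.

V ≈ 6.91 × 10^5 m³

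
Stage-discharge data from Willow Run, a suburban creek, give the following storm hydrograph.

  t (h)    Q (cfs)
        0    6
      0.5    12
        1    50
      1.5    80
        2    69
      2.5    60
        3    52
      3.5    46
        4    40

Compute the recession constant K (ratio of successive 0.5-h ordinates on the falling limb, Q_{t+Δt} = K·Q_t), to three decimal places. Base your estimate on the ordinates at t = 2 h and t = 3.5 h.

K ≈ 0.874

Using the recession-limb readings at t = 2 h and t = 3.5 h: Q falls from 69 to 46 cfs over 3 intervals.
K = (Q₂/Q₁)^(1/3) = (46/69)^(1/3) = 0.874.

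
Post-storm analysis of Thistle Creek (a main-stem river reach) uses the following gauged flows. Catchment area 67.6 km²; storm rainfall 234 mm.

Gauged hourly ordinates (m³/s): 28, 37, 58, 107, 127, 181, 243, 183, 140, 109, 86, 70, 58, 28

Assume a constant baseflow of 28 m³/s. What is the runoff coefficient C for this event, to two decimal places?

ΣQ_DR = 1063 m³/s; V = ΣQ_DR·Δt = 3.827 × 10^6 m³.
Runoff depth d = V / A = 56.61 mm.
C = d / P = 56.61 / 234 = 0.24.

C ≈ 0.24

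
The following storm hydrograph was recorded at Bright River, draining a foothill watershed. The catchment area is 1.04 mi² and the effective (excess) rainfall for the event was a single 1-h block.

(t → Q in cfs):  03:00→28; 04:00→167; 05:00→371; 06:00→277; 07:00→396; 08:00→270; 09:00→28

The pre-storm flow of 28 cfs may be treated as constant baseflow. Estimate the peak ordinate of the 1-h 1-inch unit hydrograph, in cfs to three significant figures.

Direct runoff: 0.0, 139.0, 343.0, 249.0, 368.0, 242.0, 0.0 cfs; ΣQ_DR = 1341 cfs, peak = 368.0 cfs.
Runoff depth d = ΣQ_DR·Δt / A = 1341 × 3600 / (1.04 mi²) = 1.998 in.
The 1-inch UH is the DRH scaled by (1 in)/d, so U_p = 368.0 × 1/1.998 = 184 cfs.

U_p ≈ 184 cfs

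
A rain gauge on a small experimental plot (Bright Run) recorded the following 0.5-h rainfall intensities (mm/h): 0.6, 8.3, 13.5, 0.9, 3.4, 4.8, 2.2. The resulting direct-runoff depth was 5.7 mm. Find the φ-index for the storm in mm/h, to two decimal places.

φ ≈ 5.20 mm/h

Only the 2 blocks with intensity above φ contribute runoff: 8.3, 13.5 mm/h.
Σ(I−φ)·Δt = d  ⇒  (8.3+13.5 − 2φ)·0.5 = 5.7
φ = (21.80 − 5.7/0.5) / 2 = 5.20 mm/h.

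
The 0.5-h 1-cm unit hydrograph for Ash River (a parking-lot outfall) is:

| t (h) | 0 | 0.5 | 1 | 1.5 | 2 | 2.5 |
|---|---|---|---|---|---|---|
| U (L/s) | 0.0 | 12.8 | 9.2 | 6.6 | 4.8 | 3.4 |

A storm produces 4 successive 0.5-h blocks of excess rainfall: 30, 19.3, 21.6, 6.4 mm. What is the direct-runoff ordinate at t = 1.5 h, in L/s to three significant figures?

Q ≈ 65.2 L/s

By discrete convolution, Q_j = Σ (P_i / 10 mm) · U_{j−i}.
At t = 1.5 h (j=3): Q = (30/10)·6.6 + (19.3/10)·9.2 + (21.6/10)·12.8 + (6.4/10)·0.0 = 65.2 L/s.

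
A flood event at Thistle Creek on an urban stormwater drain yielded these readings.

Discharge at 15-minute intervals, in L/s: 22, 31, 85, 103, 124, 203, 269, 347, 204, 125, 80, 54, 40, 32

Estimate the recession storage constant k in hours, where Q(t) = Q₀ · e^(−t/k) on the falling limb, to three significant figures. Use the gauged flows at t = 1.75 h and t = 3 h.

k ≈ 0.579 h

On the falling limb, Q drops from 347 to 40 L/s between t = 1.75 h and t = 3 h (Δt = 1.25 h).
k = −Δt / ln(Q₂/Q₁) = −1.25 / ln(40/347) = 0.579 h.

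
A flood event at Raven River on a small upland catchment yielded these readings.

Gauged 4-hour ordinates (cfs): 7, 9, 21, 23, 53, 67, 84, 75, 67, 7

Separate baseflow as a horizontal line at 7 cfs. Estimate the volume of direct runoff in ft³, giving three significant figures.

V ≈ 4.94 × 10^6 ft³

Direct-runoff ordinates (Q − Q_b): 0.0, 2.0, 14.0, 16.0, 46.0, 60.0, 77.0, 68.0, 60.0, 0.0 cfs.
ΣQ_DR = 343.0 cfs.
With Δt = 4 h = 14400 s, V = ΣQ_DR · Δt = 343.0 × 14400 = 4.94 × 10^6 ft³.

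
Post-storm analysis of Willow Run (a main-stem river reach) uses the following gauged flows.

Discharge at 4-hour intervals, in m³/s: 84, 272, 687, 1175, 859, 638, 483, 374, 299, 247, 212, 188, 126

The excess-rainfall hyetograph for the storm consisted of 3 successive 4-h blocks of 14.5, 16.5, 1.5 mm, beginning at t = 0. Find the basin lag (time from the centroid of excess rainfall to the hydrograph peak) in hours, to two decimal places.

t_L ≈ 7.60 h

Centroid of excess rainfall: t_c = Σ P_i·t̄_i / ΣP_i = 4.4000 h (block centres at 2, 6, 10 h).
Hydrograph peak occurs at t = 12 h, so basin lag t_L = 12 − 4.4000 = 7.60 h.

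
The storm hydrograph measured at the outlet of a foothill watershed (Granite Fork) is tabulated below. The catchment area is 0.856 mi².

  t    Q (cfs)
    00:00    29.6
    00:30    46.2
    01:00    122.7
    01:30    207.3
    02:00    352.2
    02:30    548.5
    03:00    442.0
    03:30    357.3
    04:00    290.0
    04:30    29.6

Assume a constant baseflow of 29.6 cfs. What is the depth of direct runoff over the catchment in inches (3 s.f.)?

Direct runoff: 0.0, 16.6, 93.1, 177.7, 322.6, 518.9, 412.4, 327.7, 260.4, 0.0 cfs; ΣQ_DR = 2129 cfs.
V = ΣQ_DR · Δt = 2129 × 1800 s = 3.833 × 10^6 ft³.
Over A = 0.856 mi², depth = V / A = 1.93 in.

d ≈ 1.93 in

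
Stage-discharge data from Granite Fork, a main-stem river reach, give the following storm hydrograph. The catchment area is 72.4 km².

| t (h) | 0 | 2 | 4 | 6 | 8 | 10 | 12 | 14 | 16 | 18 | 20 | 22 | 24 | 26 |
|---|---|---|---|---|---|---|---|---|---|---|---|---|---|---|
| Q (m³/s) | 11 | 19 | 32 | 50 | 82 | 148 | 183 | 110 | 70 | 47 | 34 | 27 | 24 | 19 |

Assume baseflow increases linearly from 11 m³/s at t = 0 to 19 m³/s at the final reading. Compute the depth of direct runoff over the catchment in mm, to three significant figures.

Direct runoff: 0.00, 7.38, 19.77, 37.15, 68.54, 133.92, 168.31, 94.69, 54.08, 30.46, 16.85, 9.23, 5.62, 0.00 m³/s; ΣQ_DR = 646.0 m³/s.
V = ΣQ_DR · Δt = 646.0 × 7200 s = 4.651 × 10^6 m³.
Over A = 72.4 km², depth = V / A = 64.2 mm.

d ≈ 64.2 mm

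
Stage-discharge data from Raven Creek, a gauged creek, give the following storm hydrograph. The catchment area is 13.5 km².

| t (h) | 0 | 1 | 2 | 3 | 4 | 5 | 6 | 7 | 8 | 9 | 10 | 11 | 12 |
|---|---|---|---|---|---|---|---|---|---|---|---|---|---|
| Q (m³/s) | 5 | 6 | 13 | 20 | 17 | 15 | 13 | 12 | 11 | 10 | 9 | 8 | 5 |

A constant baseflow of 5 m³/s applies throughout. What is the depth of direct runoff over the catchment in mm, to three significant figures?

Direct runoff: 0.0, 1.0, 8.0, 15.0, 12.0, 10.0, 8.0, 7.0, 6.0, 5.0, 4.0, 3.0, 0.0 m³/s; ΣQ_DR = 79.00 m³/s.
V = ΣQ_DR · Δt = 79.00 × 3600 s = 2.844 × 10^5 m³.
Over A = 13.5 km², depth = V / A = 21.1 mm.

d ≈ 21.1 mm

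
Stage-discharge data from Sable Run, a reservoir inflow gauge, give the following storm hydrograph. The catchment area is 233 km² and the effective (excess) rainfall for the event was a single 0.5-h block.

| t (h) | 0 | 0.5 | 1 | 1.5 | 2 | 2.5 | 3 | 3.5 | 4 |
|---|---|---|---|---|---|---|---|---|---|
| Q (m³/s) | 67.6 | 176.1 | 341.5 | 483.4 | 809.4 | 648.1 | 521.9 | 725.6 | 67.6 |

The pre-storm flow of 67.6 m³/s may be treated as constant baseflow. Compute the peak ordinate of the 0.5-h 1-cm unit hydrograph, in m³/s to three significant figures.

Direct runoff: 0.0, 108.5, 273.9, 415.8, 741.8, 580.5, 454.3, 658.0, 0.0 m³/s; ΣQ_DR = 3233 m³/s, peak = 741.8 m³/s.
Runoff depth d = ΣQ_DR·Δt / A = 3233 × 1800 / (233 km²) = 24.97 mm.
The 1-cm UH is the DRH scaled by (10 mm)/d, so U_p = 741.8 × 10/24.97 = 297 m³/s.

U_p ≈ 297 m³/s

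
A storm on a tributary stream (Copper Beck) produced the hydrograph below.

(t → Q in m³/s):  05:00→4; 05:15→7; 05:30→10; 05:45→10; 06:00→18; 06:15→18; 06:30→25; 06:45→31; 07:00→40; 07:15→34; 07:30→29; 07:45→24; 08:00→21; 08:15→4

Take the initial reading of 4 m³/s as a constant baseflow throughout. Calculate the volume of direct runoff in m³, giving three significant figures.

V ≈ 1.97 × 10^5 m³

Direct-runoff ordinates (Q − Q_b): 0.0, 3.0, 6.0, 6.0, 14.0, 14.0, 21.0, 27.0, 36.0, 30.0, 25.0, 20.0, 17.0, 0.0 m³/s.
ΣQ_DR = 219.0 m³/s.
With Δt = 0.25 h = 900 s, V = ΣQ_DR · Δt = 219.0 × 900 = 1.97 × 10^5 m³.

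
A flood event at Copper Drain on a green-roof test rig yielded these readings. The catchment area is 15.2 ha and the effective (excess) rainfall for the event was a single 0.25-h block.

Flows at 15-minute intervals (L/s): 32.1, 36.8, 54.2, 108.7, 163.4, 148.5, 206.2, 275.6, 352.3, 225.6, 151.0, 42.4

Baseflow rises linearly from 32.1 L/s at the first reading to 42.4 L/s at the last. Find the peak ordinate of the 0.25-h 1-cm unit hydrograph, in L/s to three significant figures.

U_p ≈ 391 L/s

Direct runoff: 0.00, 3.76, 20.23, 73.79, 127.55, 111.72, 168.48, 236.95, 312.71, 185.07, 109.54, 0.00 L/s; ΣQ_DR = 1350 L/s, peak = 312.71 L/s.
Runoff depth d = ΣQ_DR·Δt / A = 1350 × 900 / (15.2 ha) = 7.992 mm.
The 1-cm UH is the DRH scaled by (10 mm)/d, so U_p = 312.71 × 10/7.992 = 391 L/s.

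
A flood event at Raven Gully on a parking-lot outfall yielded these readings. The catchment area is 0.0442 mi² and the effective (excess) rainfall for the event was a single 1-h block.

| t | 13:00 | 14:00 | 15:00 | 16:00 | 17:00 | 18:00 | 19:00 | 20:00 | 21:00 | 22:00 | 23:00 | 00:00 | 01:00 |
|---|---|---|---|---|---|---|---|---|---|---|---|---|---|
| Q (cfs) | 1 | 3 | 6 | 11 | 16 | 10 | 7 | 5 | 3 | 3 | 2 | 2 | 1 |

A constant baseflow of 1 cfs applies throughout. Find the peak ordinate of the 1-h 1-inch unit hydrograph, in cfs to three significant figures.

Direct runoff: 0.0, 2.0, 5.0, 10.0, 15.0, 9.0, 6.0, 4.0, 2.0, 2.0, 1.0, 1.0, 0.0 cfs; ΣQ_DR = 57.00 cfs, peak = 15.0 cfs.
Runoff depth d = ΣQ_DR·Δt / A = 57.00 × 3600 / (0.0442 mi²) = 1.998 in.
The 1-inch UH is the DRH scaled by (1 in)/d, so U_p = 15.0 × 1/1.998 = 7.51 cfs.

U_p ≈ 7.51 cfs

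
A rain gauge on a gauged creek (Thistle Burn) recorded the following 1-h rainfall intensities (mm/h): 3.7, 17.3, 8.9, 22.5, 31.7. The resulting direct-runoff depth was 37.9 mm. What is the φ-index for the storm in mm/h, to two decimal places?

φ ≈ 11.20 mm/h

Only the 3 blocks with intensity above φ contribute runoff: 17.3, 22.5, 31.7 mm/h.
Σ(I−φ)·Δt = d  ⇒  (17.3+22.5+31.7 − 3φ)·1 = 37.9
φ = (71.50 − 37.9/1) / 3 = 11.20 mm/h.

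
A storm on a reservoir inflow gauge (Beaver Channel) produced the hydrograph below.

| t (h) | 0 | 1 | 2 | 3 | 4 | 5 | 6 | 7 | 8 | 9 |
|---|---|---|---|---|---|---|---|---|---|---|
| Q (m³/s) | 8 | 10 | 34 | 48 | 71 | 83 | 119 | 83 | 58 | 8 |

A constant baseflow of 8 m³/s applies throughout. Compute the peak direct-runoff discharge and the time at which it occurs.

Q_p = 111.0 m³/s at t = 6 h

Subtracting baseflow gives direct-runoff ordinates: 0.0, 2.0, 26.0, 40.0, 63.0, 75.0, 111.0, 75.0, 50.0, 0.0 m³/s.
The maximum is 111.0 m³/s, occurring at the reading for t = 6 h.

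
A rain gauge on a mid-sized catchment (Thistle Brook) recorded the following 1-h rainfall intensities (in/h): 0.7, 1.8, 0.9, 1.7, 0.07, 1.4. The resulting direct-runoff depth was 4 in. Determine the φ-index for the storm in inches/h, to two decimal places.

Only the 5 blocks with intensity above φ contribute runoff: 0.7, 1.8, 0.9, 1.7, 1.4 in/h.
Σ(I−φ)·Δt = d  ⇒  (0.7+1.8+0.9+1.7+1.4 − 5φ)·1 = 4
φ = (6.500 − 4/1) / 5 = 0.50 in/h.

φ ≈ 0.50 in/h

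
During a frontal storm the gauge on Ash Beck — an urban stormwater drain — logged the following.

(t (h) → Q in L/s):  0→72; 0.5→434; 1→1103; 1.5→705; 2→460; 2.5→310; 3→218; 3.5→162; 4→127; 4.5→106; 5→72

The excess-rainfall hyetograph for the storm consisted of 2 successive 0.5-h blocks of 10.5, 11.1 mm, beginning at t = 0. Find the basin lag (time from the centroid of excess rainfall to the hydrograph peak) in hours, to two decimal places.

Centroid of excess rainfall: t_c = Σ P_i·t̄_i / ΣP_i = 0.5069 h (block centres at 0.25, 0.75 h).
Hydrograph peak occurs at t = 1 h, so basin lag t_L = 1 − 0.5069 = 0.49 h.

t_L ≈ 0.49 h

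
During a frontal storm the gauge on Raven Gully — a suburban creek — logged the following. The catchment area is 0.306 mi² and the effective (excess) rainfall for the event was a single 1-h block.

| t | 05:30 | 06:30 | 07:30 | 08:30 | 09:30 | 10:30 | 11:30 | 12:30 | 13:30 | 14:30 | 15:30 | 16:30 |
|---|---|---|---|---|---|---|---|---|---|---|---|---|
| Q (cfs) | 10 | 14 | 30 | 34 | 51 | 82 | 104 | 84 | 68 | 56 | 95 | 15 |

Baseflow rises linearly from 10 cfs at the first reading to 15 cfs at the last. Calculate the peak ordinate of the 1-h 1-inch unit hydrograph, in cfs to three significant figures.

Direct runoff: 0.00, 3.55, 19.09, 22.64, 39.18, 69.73, 91.27, 70.82, 54.36, 41.91, 80.45, 0.00 cfs; ΣQ_DR = 493.0 cfs, peak = 91.27 cfs.
Runoff depth d = ΣQ_DR·Δt / A = 493.0 × 3600 / (0.306 mi²) = 2.497 in.
The 1-inch UH is the DRH scaled by (1 in)/d, so U_p = 91.27 × 1/2.497 = 36.6 cfs.

U_p ≈ 36.6 cfs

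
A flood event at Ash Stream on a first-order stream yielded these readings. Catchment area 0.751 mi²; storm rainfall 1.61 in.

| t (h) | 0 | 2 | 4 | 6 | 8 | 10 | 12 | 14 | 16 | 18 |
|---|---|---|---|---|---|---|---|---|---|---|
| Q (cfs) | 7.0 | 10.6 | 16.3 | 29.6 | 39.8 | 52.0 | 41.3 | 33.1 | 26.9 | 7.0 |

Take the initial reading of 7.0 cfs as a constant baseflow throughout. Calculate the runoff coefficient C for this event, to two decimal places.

C ≈ 0.50

ΣQ_DR = 193.6 cfs; V = ΣQ_DR·Δt = 1.394 × 10^6 ft³.
Runoff depth d = V / A = 0.7989 in.
C = d / P = 0.7989 / 1.61 = 0.50.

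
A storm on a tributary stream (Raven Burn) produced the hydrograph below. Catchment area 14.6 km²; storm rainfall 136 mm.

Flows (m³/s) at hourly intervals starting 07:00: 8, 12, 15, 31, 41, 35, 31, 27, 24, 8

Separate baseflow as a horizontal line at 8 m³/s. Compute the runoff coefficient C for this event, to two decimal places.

C ≈ 0.28

ΣQ_DR = 152.0 m³/s; V = ΣQ_DR·Δt = 5.472 × 10^5 m³.
Runoff depth d = V / A = 37.48 mm.
C = d / P = 37.48 / 136 = 0.28.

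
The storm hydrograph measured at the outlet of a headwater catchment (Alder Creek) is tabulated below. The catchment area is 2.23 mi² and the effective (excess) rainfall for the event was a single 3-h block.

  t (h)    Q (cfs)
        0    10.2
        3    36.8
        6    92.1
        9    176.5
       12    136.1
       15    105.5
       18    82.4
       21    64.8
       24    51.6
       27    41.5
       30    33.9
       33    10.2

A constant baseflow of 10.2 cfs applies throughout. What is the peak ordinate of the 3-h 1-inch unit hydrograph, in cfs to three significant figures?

Direct runoff: 0.0, 26.6, 81.9, 166.3, 125.9, 95.3, 72.2, 54.6, 41.4, 31.3, 23.7, 0.0 cfs; ΣQ_DR = 719.2 cfs, peak = 166.3 cfs.
Runoff depth d = ΣQ_DR·Δt / A = 719.2 × 10800 / (2.23 mi²) = 1.499 in.
The 1-inch UH is the DRH scaled by (1 in)/d, so U_p = 166.3 × 1/1.499 = 111 cfs.

U_p ≈ 111 cfs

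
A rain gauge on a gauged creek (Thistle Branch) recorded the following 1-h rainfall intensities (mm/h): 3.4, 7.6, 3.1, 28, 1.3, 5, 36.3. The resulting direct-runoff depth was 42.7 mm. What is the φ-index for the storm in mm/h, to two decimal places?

Only the 2 blocks with intensity above φ contribute runoff: 28, 36.3 mm/h.
Σ(I−φ)·Δt = d  ⇒  (28+36.3 − 2φ)·1 = 42.7
φ = (64.30 − 42.7/1) / 2 = 10.80 mm/h.

φ ≈ 10.80 mm/h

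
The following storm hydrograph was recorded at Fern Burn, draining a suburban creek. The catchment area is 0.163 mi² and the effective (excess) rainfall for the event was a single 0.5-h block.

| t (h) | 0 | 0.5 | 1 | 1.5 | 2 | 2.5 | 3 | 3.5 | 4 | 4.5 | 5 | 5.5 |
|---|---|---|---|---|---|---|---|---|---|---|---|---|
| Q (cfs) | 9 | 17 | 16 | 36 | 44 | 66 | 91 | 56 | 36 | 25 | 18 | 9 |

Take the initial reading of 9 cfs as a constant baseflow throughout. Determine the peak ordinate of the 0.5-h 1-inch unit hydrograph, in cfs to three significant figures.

U_p ≈ 54.8 cfs

Direct runoff: 0.0, 8.0, 7.0, 27.0, 35.0, 57.0, 82.0, 47.0, 27.0, 16.0, 9.0, 0.0 cfs; ΣQ_DR = 315.0 cfs, peak = 82.0 cfs.
Runoff depth d = ΣQ_DR·Δt / A = 315.0 × 1800 / (0.163 mi²) = 1.497 in.
The 1-inch UH is the DRH scaled by (1 in)/d, so U_p = 82.0 × 1/1.497 = 54.8 cfs.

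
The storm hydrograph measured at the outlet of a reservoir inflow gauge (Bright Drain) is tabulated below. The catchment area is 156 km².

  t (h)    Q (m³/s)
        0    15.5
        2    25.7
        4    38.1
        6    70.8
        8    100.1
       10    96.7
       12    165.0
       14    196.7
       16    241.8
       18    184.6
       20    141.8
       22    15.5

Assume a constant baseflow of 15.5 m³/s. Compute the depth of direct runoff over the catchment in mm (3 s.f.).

Direct runoff: 0.0, 10.2, 22.6, 55.3, 84.6, 81.2, 149.5, 181.2, 226.3, 169.1, 126.3, 0.0 m³/s; ΣQ_DR = 1106 m³/s.
V = ΣQ_DR · Δt = 1106 × 7200 s = 7.965 × 10^6 m³.
Over A = 156 km², depth = V / A = 51.1 mm.

d ≈ 51.1 mm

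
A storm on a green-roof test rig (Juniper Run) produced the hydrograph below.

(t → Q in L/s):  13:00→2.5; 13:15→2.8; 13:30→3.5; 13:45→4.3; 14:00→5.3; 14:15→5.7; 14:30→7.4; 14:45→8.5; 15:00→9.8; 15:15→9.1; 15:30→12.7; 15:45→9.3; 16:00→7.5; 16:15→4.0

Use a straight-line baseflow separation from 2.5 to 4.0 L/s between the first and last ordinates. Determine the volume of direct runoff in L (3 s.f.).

V ≈ 42200 L

Direct-runoff ordinates (Q − Q_b): 0.00, 0.18, 0.77, 1.45, 2.34, 2.62, 4.21, 5.19, 6.38, 5.56, 9.05, 5.53, 3.62, 0.00 L/s.
ΣQ_DR = 46.90 L/s.
With Δt = 0.25 h = 900 s, V = ΣQ_DR · Δt = 46.90 × 900 = 42200 L.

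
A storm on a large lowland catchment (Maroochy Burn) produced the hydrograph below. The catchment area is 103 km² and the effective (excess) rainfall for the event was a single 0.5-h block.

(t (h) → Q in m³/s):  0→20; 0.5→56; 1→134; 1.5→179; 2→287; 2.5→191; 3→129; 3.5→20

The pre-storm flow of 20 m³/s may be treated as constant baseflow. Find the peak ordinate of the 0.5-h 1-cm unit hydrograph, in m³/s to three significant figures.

Direct runoff: 0.0, 36.0, 114.0, 159.0, 267.0, 171.0, 109.0, 0.0 m³/s; ΣQ_DR = 856.0 m³/s, peak = 267.0 m³/s.
Runoff depth d = ΣQ_DR·Δt / A = 856.0 × 1800 / (103 km²) = 14.96 mm.
The 1-cm UH is the DRH scaled by (10 mm)/d, so U_p = 267.0 × 10/14.96 = 178 m³/s.

U_p ≈ 178 m³/s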